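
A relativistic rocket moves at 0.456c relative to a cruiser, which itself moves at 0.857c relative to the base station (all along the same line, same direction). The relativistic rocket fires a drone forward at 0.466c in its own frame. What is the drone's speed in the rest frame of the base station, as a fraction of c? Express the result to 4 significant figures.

0.9793c

Apply u = (u'+v)/(1+u'v) twice. Drone in the cruiser frame: (0.466+0.456)/(1+0.466·0.456) = 0.922/1.212496 = 0.76041c.
That velocity, transformed to the rest frame of the base station: (0.76041+0.857)/(1+0.76041·0.857) = 1.61741/1.65167137 = 0.97926c.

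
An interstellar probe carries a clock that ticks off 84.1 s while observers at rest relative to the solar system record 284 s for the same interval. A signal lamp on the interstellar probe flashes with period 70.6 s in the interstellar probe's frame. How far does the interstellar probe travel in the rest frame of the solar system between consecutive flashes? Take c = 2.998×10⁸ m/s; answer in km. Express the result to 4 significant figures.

γ = Δt/Δτ = 284/84.1 = 3.37693.
β = √(1 − 1/γ²) = 0.95515. Lab-frame period = γτ = 3.37693×70.6 s = 238.41 s. Distance = βc × γτ = 0.95515 × 2.998×10⁸ m/s × 238.41 s = 6.8270×10^10 m = 6.827×10^7 km.

6.827×10^7 km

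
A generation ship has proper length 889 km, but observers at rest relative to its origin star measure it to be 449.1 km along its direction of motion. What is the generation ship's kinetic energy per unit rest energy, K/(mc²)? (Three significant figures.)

0.980

From L = L₀/γ: γ = 889/449.1 = 1.97951.
Since K = (γ−1)mc², K/(mc²) = 1.97951 − 1 = 0.980.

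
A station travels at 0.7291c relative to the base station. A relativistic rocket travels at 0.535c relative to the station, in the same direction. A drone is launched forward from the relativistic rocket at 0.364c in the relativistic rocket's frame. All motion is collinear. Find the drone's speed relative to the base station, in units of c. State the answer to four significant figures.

0.9567c

First combine the drone and relativistic rocket (S''→S'): u₁ = (0.364 + 0.535)/(1 + 0.364×0.535) = 0.899/1.19474 = 0.75246.
Then combine with the station (S'→S): u = (0.75246 + 0.7291)/(1 + 0.75246×0.7291) = 1.48156/1.548618586 = 0.9567.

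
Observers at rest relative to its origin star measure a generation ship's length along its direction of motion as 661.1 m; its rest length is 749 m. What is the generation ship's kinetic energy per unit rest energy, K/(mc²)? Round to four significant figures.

From L = L₀/γ: γ = 749/661.1 = 1.13296.
Since K = (γ−1)mc², K/(mc²) = 1.13296 − 1 = 0.1330.

0.1330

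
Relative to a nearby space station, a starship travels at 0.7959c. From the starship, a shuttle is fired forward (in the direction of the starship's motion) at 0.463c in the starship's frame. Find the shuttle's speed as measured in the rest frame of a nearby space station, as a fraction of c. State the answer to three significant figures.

Relativistic velocity addition: u = (u' + v)/(1 + u'v/c²), with u' = 0.463c and v = 0.7959c.
Numerator: 0.463 + 0.7959 = 1.2589. Denominator: 1 + (0.463)(0.7959) = 1.3685017.
u = 1.2589/1.3685017 = 0.91991, so the speed is 0.920c.

0.920c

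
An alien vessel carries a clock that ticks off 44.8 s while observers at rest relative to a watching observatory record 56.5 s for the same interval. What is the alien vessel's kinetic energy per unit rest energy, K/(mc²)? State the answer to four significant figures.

From Δt = γΔτ: γ = 56.5/44.8 = 1.26116.
Since K = (γ−1)mc², K/(mc²) = 1.26116 − 1 = 0.2612.

0.2612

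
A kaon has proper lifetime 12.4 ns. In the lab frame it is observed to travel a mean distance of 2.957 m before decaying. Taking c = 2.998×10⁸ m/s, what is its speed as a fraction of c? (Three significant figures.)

0.623c

Lab distance = (lab lifetime)·v = γτ·βc, so βγ = d/(cτ) = 2.957/(2.998×10⁸ × 1.240×10^-8) = 0.79542.
With βγ = 0.79542: γ² = 1 + (βγ)² = 1.632693, and β = (βγ)/γ = 0.79542/1.27777 = 0.623.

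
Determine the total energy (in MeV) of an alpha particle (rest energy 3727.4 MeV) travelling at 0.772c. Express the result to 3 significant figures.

5860 MeV

γ = 1/√(1 − β²) = 1/√(1 − 0.595984) = 1/√0.404016 = 1/0.635623 = 1.5733.
Total energy: E = γmc² = 1.5733 × 3727.4 MeV = 5860 MeV.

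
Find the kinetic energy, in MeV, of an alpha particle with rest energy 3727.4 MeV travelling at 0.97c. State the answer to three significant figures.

γ = 1/√(1 − β²) = 1/√(1 − 0.9409) = 1/√0.0591 = 4.1135.
Kinetic energy: K = (γ − 1)mc² = (4.1135 − 1) × 3727.4 MeV = 3.1135 × 3727.4 = 11600 MeV.

11600 MeV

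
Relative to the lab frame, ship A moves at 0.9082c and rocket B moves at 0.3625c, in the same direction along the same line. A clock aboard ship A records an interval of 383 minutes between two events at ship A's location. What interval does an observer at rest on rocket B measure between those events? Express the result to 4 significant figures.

Speed of ship A in rocket B's frame: u = (v_A − v_B)/(1 − v_A v_B/c²) = (0.9082 − 0.3625)/(1 − 0.9082×0.3625) = 0.5457/0.6707775 = 0.81353; |u| = 0.81353c.
At |u| = 0.81353c, γ = (1 − 0.661831)^(−1/2) = 1.7196.
The clock on ship A records proper time, so rocket B measures Δt = γΔτ = 1.7196 × 383 = 658.6 minutes.

658.6 minutes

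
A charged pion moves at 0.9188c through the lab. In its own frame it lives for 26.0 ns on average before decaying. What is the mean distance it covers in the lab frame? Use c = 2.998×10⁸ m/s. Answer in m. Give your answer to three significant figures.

With β = 0.9188, γ = 1/√(1 − 0.9188²) = 1/√0.15580656 = 2.5334.
Lab-frame lifetime: Δt = γτ = 2.5334 × 26.0 ns = 65.868 ns.
Distance: d = vΔt = 0.9188 × 2.998×10⁸ m/s × 6.5868×10^-8 s = 18.1 m.

18.1 m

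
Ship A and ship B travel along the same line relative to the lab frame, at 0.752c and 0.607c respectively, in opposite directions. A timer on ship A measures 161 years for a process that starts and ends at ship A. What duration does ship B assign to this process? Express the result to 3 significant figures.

448 years

The velocity of ship A relative to ship B is (0.752 + 0.607)c / (1 + 0.752×0.607) = 0.93308c; relative speed 0.93308c.
γ for this relative speed: γ = 1/√(1 − 0.870638) = 2.7803.
Ship A's interval is proper; time dilation gives Δt_B = γΔτ = 2.7803 × 161 years = 448 years.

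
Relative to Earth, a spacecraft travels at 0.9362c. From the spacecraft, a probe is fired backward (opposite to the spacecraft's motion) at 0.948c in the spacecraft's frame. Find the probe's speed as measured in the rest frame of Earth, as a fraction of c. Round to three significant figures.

In units of c, u = (u' + v)/(1 + u'v) with u' = −0.948 and v = 0.9362.
Numerator: −0.948 + 0.9362 = −0.0118. Denominator: 1 + (−0.948)(0.9362) = 0.1124824.
u = −0.0118/0.1124824 = −0.10491, so the speed is 0.105c.

0.105c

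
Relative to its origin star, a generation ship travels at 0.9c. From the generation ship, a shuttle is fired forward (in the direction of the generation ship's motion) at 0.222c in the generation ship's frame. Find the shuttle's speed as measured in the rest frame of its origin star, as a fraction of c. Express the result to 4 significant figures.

0.9352c

Relativistic velocity addition: u = (u' + v)/(1 + u'v/c²), with u' = 0.222c and v = 0.9c.
Numerator: 0.222 + 0.9 = 1.122. Denominator: 1 + (0.222)(0.9) = 1.1998.
u = 1.122/1.1998 = 0.93516, so the speed is 0.9352c.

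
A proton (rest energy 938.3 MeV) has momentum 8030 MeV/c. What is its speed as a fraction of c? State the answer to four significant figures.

0.9932c

pc/(mc²) = 8030/938.3 = 8.558 = βγ = β/√(1−β²).
So β² = x²/(1 + x²) with x = 8.558: x² = 73.2394, β² = 73.2394/74.2394 = 0.98653, β = 0.9932.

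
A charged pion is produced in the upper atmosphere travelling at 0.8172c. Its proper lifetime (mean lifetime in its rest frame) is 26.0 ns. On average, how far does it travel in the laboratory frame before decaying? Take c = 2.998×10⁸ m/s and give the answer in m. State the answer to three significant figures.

11.1 m

β² = 0.66781584, so γ = 1/√0.33218416 = 1.735.
Lab-frame lifetime: Δt = γτ = 1.735 × 26.0 ns = 45.11 ns.
Distance: d = vΔt = 0.8172 × 2.998×10⁸ m/s × 4.5110×10^-8 s = 11.1 m.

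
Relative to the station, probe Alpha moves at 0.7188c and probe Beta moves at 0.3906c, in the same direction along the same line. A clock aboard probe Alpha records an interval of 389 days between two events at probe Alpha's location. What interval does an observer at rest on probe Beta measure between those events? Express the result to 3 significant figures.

The velocity of probe Alpha relative to probe Beta is (0.7188 − 0.3906)c / (1 − 0.7188×0.3906) = 0.45632c; relative speed 0.45632c.
γ for this relative speed: γ = 1/√(1 − 0.208228) = 1.1238.
Probe Alpha's interval is proper; time dilation gives Δt_B = γΔτ = 1.1238 × 389 days = 437 days.

437 days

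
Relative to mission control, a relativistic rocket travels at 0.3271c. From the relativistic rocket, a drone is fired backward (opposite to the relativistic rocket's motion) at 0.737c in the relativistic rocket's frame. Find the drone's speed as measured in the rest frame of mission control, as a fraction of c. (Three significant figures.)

0.540c

Relativistic velocity addition: u = (u' + v)/(1 + u'v/c²), with u' = −0.737c and v = 0.3271c.
Numerator: −0.737 + 0.3271 = −0.4099. Denominator: 1 + (−0.737)(0.3271) = 0.7589273.
u = −0.4099/0.7589273 = −0.5401, so the speed is 0.540c.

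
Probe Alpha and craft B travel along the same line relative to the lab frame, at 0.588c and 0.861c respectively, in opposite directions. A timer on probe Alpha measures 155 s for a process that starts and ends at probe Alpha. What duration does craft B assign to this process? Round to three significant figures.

568 s

Speed of probe Alpha in craft B's frame: u = (v_A + v_B)/(1 + v_A v_B/c²) = (0.588 + 0.861)/(1 + 0.588×0.861) = 1.449/1.506268 = 0.96198; |u| = 0.96198c.
γ for this relative speed: γ = 1/√(1 − 0.925406) = 3.6614.
Probe Alpha's interval is proper; time dilation gives Δt_B = γΔτ = 3.6614 × 155 s = 568 s.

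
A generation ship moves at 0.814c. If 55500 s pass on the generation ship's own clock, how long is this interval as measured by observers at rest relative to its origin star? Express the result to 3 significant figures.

γ = 1/√(1 − β²) = 1/√(1 − 0.662596) = 1/√0.337404 = 1/0.580865 = 1.7216.
The onboard clock measures proper time, so the interval in the rest frame of its origin star is dilated: Δt = γ·Δτ = 1.7216 × 55500 s = 95500 s.

95500 s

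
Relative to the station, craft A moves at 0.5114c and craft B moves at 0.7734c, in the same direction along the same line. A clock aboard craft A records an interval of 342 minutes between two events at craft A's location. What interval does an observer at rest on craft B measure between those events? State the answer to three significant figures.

379 minutes

The velocity of craft A relative to craft B is (0.5114 − 0.7734)c / (1 − 0.5114×0.7734) = −0.43343c; relative speed 0.43343c.
At |u| = 0.43343c, γ = (1 − 0.187862)^(−1/2) = 1.1096.
Craft A's interval is proper; time dilation gives Δt_B = γΔτ = 1.1096 × 342 minutes = 379 minutes.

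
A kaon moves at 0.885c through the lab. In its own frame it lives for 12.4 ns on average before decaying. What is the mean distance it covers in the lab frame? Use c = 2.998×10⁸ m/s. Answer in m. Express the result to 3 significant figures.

γ = 1/√(1 − β²) = 1/√(1 − 0.783225) = 1/√0.216775 = 1/0.465591 = 2.1478.
Lab-frame lifetime: Δt = γτ = 2.1478 × 12.4 ns = 26.633 ns.
Distance: d = vΔt = 0.885 × 2.998×10⁸ m/s × 2.6633×10^-8 s = 7.07 m.

7.07 m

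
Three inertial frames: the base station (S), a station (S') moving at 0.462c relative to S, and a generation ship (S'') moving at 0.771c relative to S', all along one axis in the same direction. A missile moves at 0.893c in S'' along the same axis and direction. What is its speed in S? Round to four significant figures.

First combine the missile and generation ship (S''→S'): u₁ = (0.893 + 0.771)/(1 + 0.893×0.771) = 1.664/1.688503 = 0.98549.
Then combine with the station (S'→S): u = (0.98549 + 0.462)/(1 + 0.98549×0.462) = 1.44749/1.45529638 = 0.99464.

0.9946c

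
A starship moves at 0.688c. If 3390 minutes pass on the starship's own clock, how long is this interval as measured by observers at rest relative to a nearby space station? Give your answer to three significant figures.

With β = 0.688, γ = 1/√(1 − 0.688²) = 1/√0.526656 = 1.378.
Time dilation: Δt = γ·Δτ = 1.378 × 3390 = 4670 minutes.

4670 minutes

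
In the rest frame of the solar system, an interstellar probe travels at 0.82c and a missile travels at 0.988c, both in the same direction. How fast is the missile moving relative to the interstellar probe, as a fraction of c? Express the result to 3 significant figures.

Transform to the interstellar probe's frame: u' = (u − v)/(1 − uv/c²).
u' = (0.988 − 0.82)/(1 − 0.988×0.82) = 0.168/0.18984 = 0.88496.
Speed in the interstellar probe's frame: 0.885c (in the same direction).

0.885c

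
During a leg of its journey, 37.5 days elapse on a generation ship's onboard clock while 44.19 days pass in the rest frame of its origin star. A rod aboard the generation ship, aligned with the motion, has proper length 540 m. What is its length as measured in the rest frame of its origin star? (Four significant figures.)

458.2 m

The time-dilation ratio gives γ = 44.19/37.5 = 1.1784.
L = L₀/γ = 540/1.1784 = 458.2 m.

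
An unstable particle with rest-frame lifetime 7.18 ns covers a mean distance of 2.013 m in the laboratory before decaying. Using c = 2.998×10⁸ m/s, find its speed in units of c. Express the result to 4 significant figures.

0.6830c

Lab distance = (lab lifetime)·v = γτ·βc, so βγ = d/(cτ) = 2.013/(2.998×10⁸ × 7.180×10^-9) = 0.93516.
With βγ = 0.93516: γ² = 1 + (βγ)² = 1.874524, and β = (βγ)/γ = 0.93516/1.36913 = 0.6830.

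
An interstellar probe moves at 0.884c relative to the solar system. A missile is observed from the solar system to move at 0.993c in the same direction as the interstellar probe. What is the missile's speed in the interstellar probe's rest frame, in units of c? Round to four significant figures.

0.8921c

Transform to the interstellar probe's frame: u' = (u − v)/(1 − uv/c²).
u' = (0.993 − 0.884)/(1 − 0.993×0.884) = 0.109/0.122188 = 0.89207.
Speed in the interstellar probe's frame: 0.8921c (in the same direction).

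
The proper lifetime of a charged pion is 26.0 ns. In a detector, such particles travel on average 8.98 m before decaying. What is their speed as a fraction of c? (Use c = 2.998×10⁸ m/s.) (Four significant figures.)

Let x = d/(cτ) = 8.980 m / (2.998×10⁸ m/s × 2.600×10^-8 s) = 1.1521. Since d = βγcτ, x = βγ = β/√(1−β²).
Solving: β² = x²/(1+x²) = 1.32733/2.32733 = 0.570323, so β = 0.7552.

0.7552c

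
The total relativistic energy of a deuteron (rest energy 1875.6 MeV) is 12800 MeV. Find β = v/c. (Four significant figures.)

Total energy E = γmc² gives γ = 12800/1875.6 = 6.8245.
Hence β = √(1 − 1/γ²) = √(1 − 0.0214713) = √0.9785287 = 0.9892.

0.9892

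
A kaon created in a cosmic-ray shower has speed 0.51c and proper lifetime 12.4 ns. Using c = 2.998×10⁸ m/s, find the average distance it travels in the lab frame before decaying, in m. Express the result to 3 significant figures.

2.20 m

γ = 1/√(1 − β²) = 1/√(1 − 0.2601) = 1/√0.7399 = 1/0.860174 = 1.1626.
Lab-frame lifetime: Δt = γτ = 1.1626 × 12.4 ns = 14.416 ns.
Distance: d = vΔt = 0.51 × 2.998×10⁸ m/s × 1.4416×10^-8 s = 2.20 m.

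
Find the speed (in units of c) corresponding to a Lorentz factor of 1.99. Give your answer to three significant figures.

β = √(1 − 1/γ²) = √(1 − 1/3.9601) = √0.747481 = 0.865.

0.865c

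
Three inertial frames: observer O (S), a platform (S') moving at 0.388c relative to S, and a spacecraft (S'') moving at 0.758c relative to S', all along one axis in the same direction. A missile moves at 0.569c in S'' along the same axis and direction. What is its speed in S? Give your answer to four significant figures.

Compose velocities in two stages. Stage 1 (into S'): u₁ = (0.569+0.758)/(1+0.569×0.758) = 0.92713.
Stage 2 (into S): u = (0.92713+0.388)/(1+0.92713×0.388) = 0.9672, so the speed is 0.9672c.

0.9672c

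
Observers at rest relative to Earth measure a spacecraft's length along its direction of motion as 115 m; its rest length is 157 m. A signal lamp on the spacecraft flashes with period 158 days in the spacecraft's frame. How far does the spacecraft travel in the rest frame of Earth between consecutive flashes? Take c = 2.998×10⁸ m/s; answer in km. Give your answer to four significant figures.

From L = L₀/γ: γ = 157/115 = 1.36522.
β = √(1 − 1/γ²) = 0.68079. Lab-frame period = γτ = 1.36522×158 days = 215.7 days. Distance = βc × γτ = 0.68079 × 2.998×10⁸ m/s × 18636480 s = 3.8037×10^15 m = 3.804×10^12 km.

3.804×10^12 km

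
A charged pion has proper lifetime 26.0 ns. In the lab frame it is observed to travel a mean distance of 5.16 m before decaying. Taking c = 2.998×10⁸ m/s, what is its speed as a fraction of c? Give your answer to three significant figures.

0.552c

Lab distance = (lab lifetime)·v = γτ·βc, so βγ = d/(cτ) = 5.160/(2.998×10⁸ × 2.600×10^-8) = 0.66198.
With βγ = 0.66198: γ² = 1 + (βγ)² = 1.438218, and β = (βγ)/γ = 0.66198/1.19926 = 0.552.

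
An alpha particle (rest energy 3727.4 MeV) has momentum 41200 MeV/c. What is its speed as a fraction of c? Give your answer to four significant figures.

0.9959c

βγ = pc/(mc²) = 41200/3727.4 = 11.053.
Since γ² = 1 + (βγ)² = 123.169, γ = √123.169 = 11.0982, and β = (βγ)/γ = 11.053/11.0982 = 0.9959.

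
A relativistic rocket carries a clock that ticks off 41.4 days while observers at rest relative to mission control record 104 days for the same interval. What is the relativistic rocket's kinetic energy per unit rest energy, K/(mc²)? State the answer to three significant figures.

The time-dilation ratio gives γ = 104/41.4 = 2.51208.
Since K = (γ−1)mc², K/(mc²) = 2.51208 − 1 = 1.51.

1.51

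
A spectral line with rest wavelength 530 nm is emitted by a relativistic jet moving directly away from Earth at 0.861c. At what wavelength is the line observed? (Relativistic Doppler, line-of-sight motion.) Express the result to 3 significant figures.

Relativistic Doppler for wavelength: λ_obs = λ_src · √((1+β)/(1−β)).
With β = 0.861: factor = √(1.861/0.139) = 3.659.
λ_obs = 530 × 3.659 = 1940 nm.

1940 nm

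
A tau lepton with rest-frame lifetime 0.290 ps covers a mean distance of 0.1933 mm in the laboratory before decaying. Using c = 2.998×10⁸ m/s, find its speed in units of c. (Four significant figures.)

Lab distance = (lab lifetime)·v = γτ·βc, so βγ = d/(cτ) = 1.933×10^-4/(2.998×10⁸ × 2.900×10^-13) = 2.2233.
With βγ = 2.2233: γ² = 1 + (βγ)² = 5.94306, and β = (βγ)/γ = 2.2233/2.43784 = 0.9120.

0.9120c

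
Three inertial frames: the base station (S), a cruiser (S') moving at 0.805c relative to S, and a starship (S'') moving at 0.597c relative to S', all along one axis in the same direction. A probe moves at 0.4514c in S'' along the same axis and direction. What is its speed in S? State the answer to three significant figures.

0.980c

Compose velocities in two stages. Stage 1 (into S'): u₁ = (0.4514+0.597)/(1+0.4514×0.597) = 0.82585.
Stage 2 (into S): u = (0.82585+0.805)/(1+0.82585×0.805) = 0.9796, so the speed is 0.980c.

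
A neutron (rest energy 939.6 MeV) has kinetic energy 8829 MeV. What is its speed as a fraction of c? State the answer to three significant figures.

γ = 1 + K/(mc²) = 1 + 8829/939.6 = 10.397.
β = √(1 − 1/γ²) = √(1 − 0.0092509) = √0.9907491 = 0.995.

0.995c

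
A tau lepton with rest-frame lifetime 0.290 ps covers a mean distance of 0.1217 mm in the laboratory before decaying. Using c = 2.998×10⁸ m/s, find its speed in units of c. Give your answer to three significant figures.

Lab distance = (lab lifetime)·v = γτ·βc, so βγ = d/(cτ) = 1.217×10^-4/(2.998×10⁸ × 2.900×10^-13) = 1.3998.
With βγ = 1.3998: γ² = 1 + (βγ)² = 2.95944, and β = (βγ)/γ = 1.3998/1.7203 = 0.814.

0.814c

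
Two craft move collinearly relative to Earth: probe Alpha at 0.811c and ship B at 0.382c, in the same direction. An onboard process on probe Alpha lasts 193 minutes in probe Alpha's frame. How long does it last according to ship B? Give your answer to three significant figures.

The velocity of probe Alpha relative to ship B is (0.811 − 0.382)c / (1 − 0.811×0.382) = 0.62156c; relative speed 0.62156c.
At |u| = 0.62156c, γ = (1 − 0.386337)^(−1/2) = 1.2765.
Probe Alpha's interval is proper; time dilation gives Δt_B = γΔτ = 1.2765 × 193 minutes = 246 minutes.

246 minutes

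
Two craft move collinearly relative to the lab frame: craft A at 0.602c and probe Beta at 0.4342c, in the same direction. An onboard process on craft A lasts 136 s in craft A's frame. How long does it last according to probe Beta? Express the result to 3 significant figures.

The velocity of craft A relative to probe Beta is (0.602 − 0.4342)c / (1 − 0.602×0.4342) = 0.22718c; relative speed 0.22718c.
At |u| = 0.22718c, γ = (1 − 0.0516108)^(−1/2) = 1.0268.
The clock on craft A records proper time, so probe Beta measures Δt = γΔτ = 1.0268 × 136 = 140 s.

140 s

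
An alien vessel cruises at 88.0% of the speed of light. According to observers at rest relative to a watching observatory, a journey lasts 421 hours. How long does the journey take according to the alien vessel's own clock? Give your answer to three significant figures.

Lorentz factor: γ = (1 − 0.7744)^(−1/2) = 2.1054.
The alien vessel's clock runs slow as seen from a watching observatory, so Δτ = Δt/γ = 421/2.1054 = 200 hours.

200 hours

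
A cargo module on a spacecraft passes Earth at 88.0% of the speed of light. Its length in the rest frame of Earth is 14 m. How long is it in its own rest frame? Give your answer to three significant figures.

29.5 m

β² = 0.7744, so γ = 1/√0.2256 = 2.1054.
Proper length: L₀ = γ·L = 2.1054 × 14 = 29.5 m.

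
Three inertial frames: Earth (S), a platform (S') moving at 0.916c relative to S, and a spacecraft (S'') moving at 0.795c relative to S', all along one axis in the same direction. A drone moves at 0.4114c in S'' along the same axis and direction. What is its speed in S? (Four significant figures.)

0.9958c

First combine the drone and spacecraft (S''→S'): u₁ = (0.4114 + 0.795)/(1 + 0.4114×0.795) = 1.2064/1.327063 = 0.90908.
Then combine with the platform (S'→S): u = (0.90908 + 0.916)/(1 + 0.90908×0.916) = 1.82508/1.83271728 = 0.99583.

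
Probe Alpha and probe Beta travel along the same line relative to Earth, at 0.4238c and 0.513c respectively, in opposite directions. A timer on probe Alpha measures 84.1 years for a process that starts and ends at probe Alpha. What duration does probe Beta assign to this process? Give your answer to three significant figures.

132 years

Transform probe Alpha's velocity into probe Beta's frame: (0.4238 + 0.513)/(1 + 0.4238·0.513) = 0.9368/1.2174094, so the relative speed is 0.7695c.
At |u| = 0.7695c, γ = (1 − 0.59213)^(−1/2) = 1.5658.
Probe Alpha's interval is proper; time dilation gives Δt_B = γΔτ = 1.5658 × 84.1 years = 132 years.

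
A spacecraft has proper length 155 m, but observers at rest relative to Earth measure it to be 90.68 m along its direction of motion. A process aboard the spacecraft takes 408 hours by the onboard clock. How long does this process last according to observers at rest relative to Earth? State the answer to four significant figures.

697.4 hours

Length contraction gives γ = L₀/L = 155/90.68 = 1.70931.
The same γ dilates the second interval: 1.70931 × 408 hours = 697.4 hours.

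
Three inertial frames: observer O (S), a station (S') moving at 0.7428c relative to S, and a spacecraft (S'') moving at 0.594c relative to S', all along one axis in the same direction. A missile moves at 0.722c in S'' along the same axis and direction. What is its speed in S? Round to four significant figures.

Apply u = (u'+v)/(1+u'v) twice. Missile in the station frame: (0.722+0.594)/(1+0.722·0.594) = 1.316/1.428868 = 0.92101c.
That velocity, transformed to the rest frame of observer O: (0.92101+0.7428)/(1+0.92101·0.7428) = 1.66381/1.684126228 = 0.98794c.

0.9879c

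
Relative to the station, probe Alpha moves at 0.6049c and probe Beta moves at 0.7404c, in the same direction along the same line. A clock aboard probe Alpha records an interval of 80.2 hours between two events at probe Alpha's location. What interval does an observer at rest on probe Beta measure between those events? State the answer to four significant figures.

Speed of probe Alpha in probe Beta's frame: u = (v_A − v_B)/(1 − v_A v_B/c²) = (0.6049 − 0.7404)/(1 − 0.6049×0.7404) = −0.1355/0.55213204 = −0.24541; |u| = 0.24541c.
At |u| = 0.24541c, γ = (1 − 0.0602261)^(−1/2) = 1.0315.
The clock on probe Alpha records proper time, so probe Beta measures Δt = γΔτ = 1.0315 × 80.2 = 82.73 hours.

82.73 hours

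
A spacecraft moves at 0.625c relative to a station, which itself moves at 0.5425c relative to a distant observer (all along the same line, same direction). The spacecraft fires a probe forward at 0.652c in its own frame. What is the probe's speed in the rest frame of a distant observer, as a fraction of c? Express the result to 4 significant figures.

0.9716c

Apply u = (u'+v)/(1+u'v) twice. Probe in the station frame: (0.652+0.625)/(1+0.652·0.625) = 1.277/1.4075 = 0.90728c.
That velocity, transformed to the rest frame of a distant observer: (0.90728+0.5425)/(1+0.90728·0.5425) = 1.44978/1.4921994 = 0.97157c.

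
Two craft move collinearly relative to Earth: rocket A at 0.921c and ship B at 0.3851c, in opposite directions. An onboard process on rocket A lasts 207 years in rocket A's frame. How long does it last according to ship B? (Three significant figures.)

Transform rocket A's velocity into ship B's frame: (0.921 + 0.3851)/(1 + 0.921·0.3851) = 1.3061/1.3546771, so the relative speed is 0.96414c.
γ for this relative speed: γ = 1/√(1 − 0.929566) = 3.768.
The clock on rocket A records proper time, so ship B measures Δt = γΔτ = 3.768 × 207 = 780 years.

780 years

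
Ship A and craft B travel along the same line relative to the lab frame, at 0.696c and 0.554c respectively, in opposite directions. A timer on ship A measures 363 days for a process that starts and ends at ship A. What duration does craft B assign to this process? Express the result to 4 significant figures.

841.4 days

Transform ship A's velocity into craft B's frame: (0.696 + 0.554)/(1 + 0.696·0.554) = 1.25/1.385584, so the relative speed is 0.90215c.
γ for this relative speed: γ = 1/√(1 − 0.813875) = 2.3179.
Ship A's interval is proper; time dilation gives Δt_B = γΔτ = 2.3179 × 363 days = 841.4 days.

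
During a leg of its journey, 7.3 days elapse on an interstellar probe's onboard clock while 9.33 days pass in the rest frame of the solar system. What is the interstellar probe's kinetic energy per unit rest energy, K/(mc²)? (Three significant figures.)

γ = Δt/Δτ = 9.33/7.3 = 1.27808.
K/(mc²) = γ − 1 = 1.27808 − 1 = 0.278.

0.278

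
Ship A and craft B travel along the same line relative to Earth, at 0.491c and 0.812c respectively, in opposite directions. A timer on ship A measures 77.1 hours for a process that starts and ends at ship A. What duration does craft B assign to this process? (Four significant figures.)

Speed of ship A in craft B's frame: u = (v_A + v_B)/(1 + v_A v_B/c²) = (0.491 + 0.812)/(1 + 0.491×0.812) = 1.303/1.398692 = 0.93158; |u| = 0.93158c.
γ for this relative speed: γ = 1/√(1 − 0.867841) = 2.7508.
The clock on ship A records proper time, so craft B measures Δt = γΔτ = 2.7508 × 77.1 = 212.1 hours.

212.1 hours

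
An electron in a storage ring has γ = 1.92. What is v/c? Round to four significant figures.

β = √(1 − 1/γ²) = √(1 − 1/3.6864) = √0.728733 = 0.8537.

0.8537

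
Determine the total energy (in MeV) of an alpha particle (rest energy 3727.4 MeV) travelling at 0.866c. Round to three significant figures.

7450 MeV

β² = 0.749956, so γ = 1/√0.250044 = 1.9998.
Total energy: E = γmc² = 1.9998 × 3727.4 MeV = 7450 MeV.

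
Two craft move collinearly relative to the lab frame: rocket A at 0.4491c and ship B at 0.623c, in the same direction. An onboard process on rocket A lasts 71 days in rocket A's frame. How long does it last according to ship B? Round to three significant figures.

The velocity of rocket A relative to ship B is (0.4491 − 0.623)c / (1 − 0.4491×0.623) = −0.24146c; relative speed 0.24146c.
γ for this relative speed: γ = 1/√(1 − 0.0583029) = 1.0305.
The clock on rocket A records proper time, so ship B measures Δt = γΔτ = 1.0305 × 71 = 73.2 days.

73.2 days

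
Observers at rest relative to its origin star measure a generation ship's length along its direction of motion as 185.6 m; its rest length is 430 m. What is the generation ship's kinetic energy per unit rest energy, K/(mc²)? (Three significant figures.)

1.32

From L = L₀/γ: γ = 430/185.6 = 2.31681.
K/(mc²) = γ − 1 = 2.31681 − 1 = 1.32.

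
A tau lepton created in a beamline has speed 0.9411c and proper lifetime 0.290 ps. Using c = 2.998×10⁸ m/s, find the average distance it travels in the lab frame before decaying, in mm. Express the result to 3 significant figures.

β² = 0.88566921, so γ = 1/√0.11433079 = 2.9575.
Lab-frame lifetime: Δt = γτ = 2.9575 × 0.290 ps = 0.85767 ps.
Distance: d = vΔt = 0.9411 × 2.998×10⁸ m/s × 8.5767×10^-13 s = 2.42×10^-4 m = 0.242 mm.

0.242 mm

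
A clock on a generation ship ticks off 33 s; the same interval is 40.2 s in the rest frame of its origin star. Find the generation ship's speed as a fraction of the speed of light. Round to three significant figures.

γ = Δt/Δτ = 40.2/33 = 1.2182.
β = √(1 − 1/γ²) = √(1 − 0.673849) = √0.326151 = 0.571.

0.571c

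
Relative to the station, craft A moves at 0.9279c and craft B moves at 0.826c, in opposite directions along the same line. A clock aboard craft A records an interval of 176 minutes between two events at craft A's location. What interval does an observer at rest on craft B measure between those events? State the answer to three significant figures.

Speed of craft A in craft B's frame: u = (v_A + v_B)/(1 + v_A v_B/c²) = (0.9279 + 0.826)/(1 + 0.9279×0.826) = 1.7539/1.7664454 = 0.9929; |u| = 0.9929c.
γ for this relative speed: γ = 1/√(1 − 0.98585) = 8.4066.
Craft A's interval is proper; time dilation gives Δt_B = γΔτ = 8.4066 × 176 minutes = 1480 minutes.

1480 minutes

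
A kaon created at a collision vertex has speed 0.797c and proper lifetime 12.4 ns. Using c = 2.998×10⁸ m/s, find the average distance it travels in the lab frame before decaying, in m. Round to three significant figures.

β² = 0.635209, so γ = 1/√0.364791 = 1.6557.
Lab-frame lifetime: Δt = γτ = 1.6557 × 12.4 ns = 20.531 ns.
Distance: d = vΔt = 0.797 × 2.998×10⁸ m/s × 2.0531×10^-8 s = 4.91 m.

4.91 m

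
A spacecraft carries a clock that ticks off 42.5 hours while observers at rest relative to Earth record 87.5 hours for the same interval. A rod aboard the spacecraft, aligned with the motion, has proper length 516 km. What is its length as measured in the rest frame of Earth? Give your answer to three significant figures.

251 km

The time-dilation ratio gives γ = 87.5/42.5 = 2.05882.
L = L₀/γ = 516/2.05882 = 251 km.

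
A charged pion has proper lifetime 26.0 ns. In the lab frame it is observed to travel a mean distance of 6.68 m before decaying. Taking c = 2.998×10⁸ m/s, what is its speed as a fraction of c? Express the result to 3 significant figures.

Lab distance = (lab lifetime)·v = γτ·βc, so βγ = d/(cτ) = 6.680/(2.998×10⁸ × 2.600×10^-8) = 0.85698.
With βγ = 0.85698: γ² = 1 + (βγ)² = 1.734415, and β = (βγ)/γ = 0.85698/1.31697 = 0.651.

0.651c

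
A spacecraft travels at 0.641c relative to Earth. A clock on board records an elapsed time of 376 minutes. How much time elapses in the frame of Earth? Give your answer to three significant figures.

490 minutes

With β = 0.641, γ = 1/√(1 − 0.641²) = 1/√0.589119 = 1.3029.
Time dilation: Δt = γ·Δτ = 1.3029 × 376 = 490 minutes.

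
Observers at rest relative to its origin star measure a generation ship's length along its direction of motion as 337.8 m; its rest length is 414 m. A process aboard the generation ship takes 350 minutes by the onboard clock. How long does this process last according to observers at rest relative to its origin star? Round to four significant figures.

429.0 minutes

γ = L₀/L = 414/337.8 = 1.22558.
Δt = γΔτ = 1.22558 × 350 = 429.0 minutes.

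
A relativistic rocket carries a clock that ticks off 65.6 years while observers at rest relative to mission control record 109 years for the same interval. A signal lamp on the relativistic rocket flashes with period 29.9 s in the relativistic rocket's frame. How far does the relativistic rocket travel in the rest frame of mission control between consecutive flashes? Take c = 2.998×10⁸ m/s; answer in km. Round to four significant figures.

1.190×10^7 km

γ = Δt/Δτ = 109/65.6 = 1.66159.
β = √(1 − 1/γ²) = 0.79862. Lab-frame period = γτ = 1.66159×29.9 s = 49.682 s. Distance = βc × γτ = 0.79862 × 2.998×10⁸ m/s × 49.682 s = 1.1895×10^10 m = 1.190×10^7 km.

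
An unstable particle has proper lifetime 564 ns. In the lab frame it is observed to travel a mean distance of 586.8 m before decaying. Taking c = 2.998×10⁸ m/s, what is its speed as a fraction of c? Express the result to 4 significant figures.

0.9609c

Lab distance = (lab lifetime)·v = γτ·βc, so βγ = d/(cτ) = 586.8/(2.998×10⁸ × 5.640×10^-7) = 3.4704.
With βγ = 3.4704: γ² = 1 + (βγ)² = 13.0437, and β = (βγ)/γ = 3.4704/3.61161 = 0.9609.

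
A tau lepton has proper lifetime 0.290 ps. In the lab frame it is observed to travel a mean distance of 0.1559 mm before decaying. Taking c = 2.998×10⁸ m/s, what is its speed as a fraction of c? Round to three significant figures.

0.873c

d = βγcτ ⇒ βγ = d/(cτ) = 1.559×10^-4 m / (8.6942×10^-5 m) = 1.7931.
β = (βγ)/√(1+(βγ)²) = 1.7931/√4.21521 = 0.873.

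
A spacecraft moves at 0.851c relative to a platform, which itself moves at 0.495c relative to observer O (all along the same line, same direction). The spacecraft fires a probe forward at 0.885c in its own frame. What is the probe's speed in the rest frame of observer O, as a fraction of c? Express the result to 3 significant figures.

0.997c

Compose velocities in two stages. Stage 1 (into S'): u₁ = (0.885+0.851)/(1+0.885×0.851) = 0.99023.
Stage 2 (into S): u = (0.99023+0.495)/(1+0.99023×0.495) = 0.99669, so the speed is 0.997c.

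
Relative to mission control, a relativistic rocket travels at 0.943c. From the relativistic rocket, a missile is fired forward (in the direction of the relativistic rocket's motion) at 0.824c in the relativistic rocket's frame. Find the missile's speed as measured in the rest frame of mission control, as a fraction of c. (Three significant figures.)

0.994c

Relativistic velocity addition: u = (u' + v)/(1 + u'v/c²), with u' = 0.824c and v = 0.943c.
Numerator: 0.824 + 0.943 = 1.767. Denominator: 1 + (0.824)(0.943) = 1.777032.
u = 1.767/1.777032 = 0.99435, so the speed is 0.994c.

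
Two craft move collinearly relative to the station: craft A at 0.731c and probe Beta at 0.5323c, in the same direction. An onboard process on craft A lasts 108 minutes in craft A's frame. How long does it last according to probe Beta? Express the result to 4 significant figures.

The velocity of craft A relative to probe Beta is (0.731 − 0.5323)c / (1 − 0.731×0.5323) = 0.32526c; relative speed 0.32526c.
At |u| = 0.32526c, γ = (1 − 0.105794)^(−1/2) = 1.0575.
Craft A's interval is proper; time dilation gives Δt_B = γΔτ = 1.0575 × 108 minutes = 114.2 minutes.

114.2 minutes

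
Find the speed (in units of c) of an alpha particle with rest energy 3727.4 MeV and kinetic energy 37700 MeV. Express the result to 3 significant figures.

0.996c

γ = 1 + K/(mc²) = 1 + 37700/3727.4 = 11.114.
β = √(1 − 1/γ²) = √(1 − 0.00809579) = √0.99190421 = 0.996.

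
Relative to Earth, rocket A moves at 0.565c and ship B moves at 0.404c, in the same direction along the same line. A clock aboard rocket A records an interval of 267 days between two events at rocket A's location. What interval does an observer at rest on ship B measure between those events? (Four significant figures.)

273.0 days

The velocity of rocket A relative to ship B is (0.565 − 0.404)c / (1 − 0.565×0.404) = 0.20862c; relative speed 0.20862c.
At |u| = 0.20862c, γ = (1 − 0.0435223)^(−1/2) = 1.0225.
Rocket A's interval is proper; time dilation gives Δt_B = γΔτ = 1.0225 × 267 days = 273.0 days.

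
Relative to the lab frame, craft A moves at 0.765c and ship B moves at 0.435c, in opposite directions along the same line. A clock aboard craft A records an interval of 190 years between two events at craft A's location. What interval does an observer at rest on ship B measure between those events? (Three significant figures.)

437 years

The velocity of craft A relative to ship B is (0.765 + 0.435)c / (1 + 0.765×0.435) = 0.90038c; relative speed 0.90038c.
γ for this relative speed: γ = 1/√(1 − 0.810684) = 2.2983.
The clock on craft A records proper time, so ship B measures Δt = γΔτ = 2.2983 × 190 = 437 years.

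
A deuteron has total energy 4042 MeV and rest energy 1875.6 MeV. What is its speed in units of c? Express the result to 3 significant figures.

γ = E/(mc²) = 4042/1875.6 = 2.155.
β = √(1 − 1/γ²) = √(1 − 0.21533) = √0.78467 = 0.886.

0.886c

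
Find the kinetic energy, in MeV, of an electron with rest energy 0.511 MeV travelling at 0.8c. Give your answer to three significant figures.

Lorentz factor: γ = (1 − 0.64)^(−1/2) = 1.66667.
Kinetic energy: K = (γ − 1)mc² = (1.66667 − 1) × 0.511 MeV = 0.66667 × 0.511 = 0.341 MeV.

0.341 MeV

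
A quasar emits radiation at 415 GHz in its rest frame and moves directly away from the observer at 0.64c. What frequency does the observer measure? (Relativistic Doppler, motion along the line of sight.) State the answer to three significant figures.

Relativistic Doppler (source moving away): f_obs = f_src · √((1−β)/(1+β)).
With β = 0.64: factor = √(0.36/1.64) = 0.46852.
f_obs = 415 × 0.46852 = 194 GHz.

194 GHz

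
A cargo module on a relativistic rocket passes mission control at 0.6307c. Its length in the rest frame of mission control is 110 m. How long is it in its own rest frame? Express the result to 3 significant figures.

142 m

Lorentz factor: γ = (1 − 0.39778249)^(−1/2) = 1.2886.
Proper length: L₀ = γ·L = 1.2886 × 110 = 142 m.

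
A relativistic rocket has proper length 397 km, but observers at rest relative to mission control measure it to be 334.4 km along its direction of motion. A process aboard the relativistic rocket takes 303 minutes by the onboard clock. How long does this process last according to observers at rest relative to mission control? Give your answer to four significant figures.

Length contraction gives γ = L₀/L = 397/334.4 = 1.1872.
The same γ dilates the second interval: 1.1872 × 303 minutes = 359.7 minutes.

359.7 minutes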